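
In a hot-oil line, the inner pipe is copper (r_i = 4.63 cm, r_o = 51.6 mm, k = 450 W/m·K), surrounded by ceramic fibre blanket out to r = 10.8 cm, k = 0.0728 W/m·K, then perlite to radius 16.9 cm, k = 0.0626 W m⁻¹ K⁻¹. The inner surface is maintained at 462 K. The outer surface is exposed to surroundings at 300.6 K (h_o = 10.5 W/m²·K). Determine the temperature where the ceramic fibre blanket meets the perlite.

Treat each layer as a resistance in series:
  R'_copper = ln(0.0516/0.0463)/(2πk) = 0.1084/(2π·450) = 3.833×10^-5 m·K/W
  R'_ceramic fibre blanket = ln(0.108/0.0516)/(2πk) = 0.7386/(2π·0.0728) = 1.615 m·K/W
  R'_perlite = ln(0.169/0.108)/(2πk) = 0.4478/(2π·0.0626) = 1.138 m·K/W
  R'_conv,out = 1/(2πr h) = 1/(2π·0.169·10.5) = 0.08969 m·K/W
ΣR = 3.833×10^-5 + 1.615 + 1.138 + 0.08969 = 2.843 m·K/W
Q' = ΔT/ΣR = (462 K − 300.6 K)/2.843 = 56.77 W/m
From the inner boundary to the ceramic fibre blanket/perlite interface, ΣR_partial = 1.615 m·K/W.
T_interface = T_in − Q'·ΣR_partial = 462 K − (56.77)(1.615) = 370.3 K

T = 370.3 K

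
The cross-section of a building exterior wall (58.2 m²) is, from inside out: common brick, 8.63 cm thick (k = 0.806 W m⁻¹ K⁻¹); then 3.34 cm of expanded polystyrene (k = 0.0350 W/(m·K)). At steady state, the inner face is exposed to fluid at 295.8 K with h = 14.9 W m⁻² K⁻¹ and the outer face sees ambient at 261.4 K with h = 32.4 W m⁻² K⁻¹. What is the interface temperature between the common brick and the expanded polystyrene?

Resistance network (inner→outer):
  R_conv,in = 1/(hA) = 1/(14.9·58.2) = 0.001153 K/W
  R_common brick = L/(kA) = 0.0863/(0.806·58.2) = 0.001840 K/W
  R_expanded polystyrene = L/(kA) = 0.0334/(0.0350·58.2) = 0.01640 K/W
  R_conv,out = 1/(hA) = 1/(32.4·58.2) = 5.303×10^-4 K/W
ΣR = 0.001153 + 0.001840 + 0.01640 + 5.303×10^-4 = 0.01992 K/W
Q = ΔT/ΣR = (295.8 K − 261.4 K)/0.01992 = 1727 W
From the inner boundary to the common brick/expanded polystyrene interface, ΣR_partial = 0.002993 K/W.
T_interface = T_in − Q·ΣR_partial = 295.8 K − (1727)(0.002993) = 290.6 K

T = 290.6 K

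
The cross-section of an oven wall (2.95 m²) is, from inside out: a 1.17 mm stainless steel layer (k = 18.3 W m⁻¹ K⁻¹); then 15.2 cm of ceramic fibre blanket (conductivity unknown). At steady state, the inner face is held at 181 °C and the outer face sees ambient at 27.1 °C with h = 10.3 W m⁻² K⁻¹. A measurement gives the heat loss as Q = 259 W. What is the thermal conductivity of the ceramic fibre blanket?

k = 0.0918 W/m·K

ΣR = ΔT/Q = |181 − 27.1|/259 = 0.5942 K/W
Known resistances:
  R_stainless steel = L/(kA) = 0.00117/(18.3·2.95) = 2.167×10^-5 K/W
  R_conv,out = 1/(hA) = 1/(10.3·2.95) = 0.03291 K/W
R_ceramic fibre blanket = ΣR − ΣR_known = 0.5942 − 0.03293 = 0.5613 K/W
L/(kA) = 0.5613 ⇒ k = 0.152/(0.5613·2.95) = 0.0918 W/m·K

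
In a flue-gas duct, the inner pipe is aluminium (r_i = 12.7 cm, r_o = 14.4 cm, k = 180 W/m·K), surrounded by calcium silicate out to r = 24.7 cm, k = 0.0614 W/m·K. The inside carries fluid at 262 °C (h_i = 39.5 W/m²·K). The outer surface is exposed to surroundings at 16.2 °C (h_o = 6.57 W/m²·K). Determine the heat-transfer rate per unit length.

Q' = 161 W/m

Resistance network (inner→outer):
  R'_conv,in = 1/(2πr h) = 1/(2π·0.127·39.5) = 0.03173 m·K/W
  R'_aluminium = ln(0.144/0.127)/(2πk) = 0.1256/(2π·180) = 1.111×10^-4 m·K/W
  R'_calcium silicate = ln(0.247/0.144)/(2πk) = 0.5396/(2π·0.0614) = 1.399 m·K/W
  R'_conv,out = 1/(2πr h) = 1/(2π·0.247·6.57) = 0.09807 m·K/W
ΣR = 0.03173 + 1.111×10^-4 + 1.399 + 0.09807 = 1.529 m·K/W
Q' = ΔT/ΣR = (262 °C − 16.2 °C)/1.529 = 161 W/m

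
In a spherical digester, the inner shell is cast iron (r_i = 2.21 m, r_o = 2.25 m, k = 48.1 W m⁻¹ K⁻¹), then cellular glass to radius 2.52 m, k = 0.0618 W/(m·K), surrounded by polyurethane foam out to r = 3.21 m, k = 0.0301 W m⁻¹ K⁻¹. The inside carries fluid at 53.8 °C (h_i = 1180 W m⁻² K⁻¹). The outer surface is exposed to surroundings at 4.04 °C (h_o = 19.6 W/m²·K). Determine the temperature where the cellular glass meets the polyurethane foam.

Resistance network (inner→outer):
  R_conv,in = 1/(4πr²h) = 1/(4π·2.21²·1180) = 1.381×10^-5 K/W
  R_cast iron = (1/2.21 − 1/2.25)/(4πk) = 0.008044/(4π·48.1) = 1.331×10^-5 K/W
  R_cellular glass = (1/2.25 − 1/2.52)/(4πk) = 0.04762/(4π·0.0618) = 0.06132 K/W
  R_polyurethane foam = (1/2.52 − 1/3.21)/(4πk) = 0.08530/(4π·0.0301) = 0.2255 K/W
  R_conv,out = 1/(4πr²h) = 1/(4π·3.21²·19.6) = 3.940×10^-4 K/W
ΣR = 1.381×10^-5 + 1.331×10^-5 + 0.06132 + 0.2255 + 3.940×10^-4 = 0.2872 K/W
Q = ΔT/ΣR = (53.8 °C − 4.04 °C)/0.2872 = 173.3 W
From the inner boundary to the cellular glass/polyurethane foam interface, ΣR_partial = 0.06135 K/W.
T_interface = T_in − Q·ΣR_partial = 53.8 °C − (173.3)(0.06135) = 43.2 °C

T = 43.2 °C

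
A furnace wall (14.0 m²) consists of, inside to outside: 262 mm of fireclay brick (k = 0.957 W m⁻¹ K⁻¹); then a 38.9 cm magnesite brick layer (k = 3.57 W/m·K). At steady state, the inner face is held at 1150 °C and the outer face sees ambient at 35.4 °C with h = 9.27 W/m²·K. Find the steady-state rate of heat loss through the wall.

Q = 31.8 kW

Series thermal resistances, inner to outer:
  R_fireclay brick = L/(kA) = 0.262/(0.957·14.0) = 0.01956 K/W
  R_magnesite brick = L/(kA) = 0.389/(3.57·14.0) = 0.007783 K/W
  R_conv,out = 1/(hA) = 1/(9.27·14.0) = 0.007705 K/W
ΣR = 0.01956 + 0.007783 + 0.007705 = 0.03505 K/W
Q = ΔT/ΣR = (1150 °C − 35.4 °C)/0.03505 = 31800 W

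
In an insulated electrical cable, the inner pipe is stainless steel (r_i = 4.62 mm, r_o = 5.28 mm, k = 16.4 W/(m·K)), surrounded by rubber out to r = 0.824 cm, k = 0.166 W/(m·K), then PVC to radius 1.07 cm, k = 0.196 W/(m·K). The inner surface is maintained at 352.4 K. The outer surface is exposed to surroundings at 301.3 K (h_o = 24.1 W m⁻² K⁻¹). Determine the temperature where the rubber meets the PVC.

T = 335.0 K

Resistance network (inner→outer):
  R'_stainless steel = ln(0.00528/0.00462)/(2πk) = 0.1335/(2π·16.4) = 0.001296 m·K/W
  R'_rubber = ln(0.00824/0.00528)/(2πk) = 0.4451/(2π·0.166) = 0.4267 m·K/W
  R'_PVC = ln(0.0107/0.00824)/(2πk) = 0.2612/(2π·0.196) = 0.2121 m·K/W
  R'_conv,out = 1/(2πr h) = 1/(2π·0.0107·24.1) = 0.6172 m·K/W
ΣR = 0.001296 + 0.4267 + 0.2121 + 0.6172 = 1.257 m·K/W
Q' = ΔT/ΣR = (352.4 K − 301.3 K)/1.257 = 40.65 W/m
From the inner boundary to the rubber/PVC interface, ΣR_partial = 0.4280 m·K/W.
T_interface = T_in − Q'·ΣR_partial = 352.4 K − (40.65)(0.4280) = 335.0 K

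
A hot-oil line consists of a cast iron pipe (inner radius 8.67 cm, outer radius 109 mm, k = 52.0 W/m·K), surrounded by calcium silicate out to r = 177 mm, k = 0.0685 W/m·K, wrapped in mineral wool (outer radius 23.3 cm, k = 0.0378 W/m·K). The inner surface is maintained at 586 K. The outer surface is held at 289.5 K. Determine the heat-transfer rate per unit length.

Q' = 130 W/m

Treat each layer as a resistance in series:
  R'_cast iron = ln(0.109/0.0867)/(2πk) = 0.2289/(2π·52.0) = 7.006×10^-4 m·K/W
  R'_calcium silicate = ln(0.177/0.109)/(2πk) = 0.4848/(2π·0.0685) = 1.126 m·K/W
  R'_mineral wool = ln(0.233/0.177)/(2πk) = 0.2749/(2π·0.0378) = 1.157 m·K/W
ΣR = 7.006×10^-4 + 1.126 + 1.157 = 2.284 m·K/W
Q' = ΔT/ΣR = (586 K − 289.5 K)/2.284 = 130 W/m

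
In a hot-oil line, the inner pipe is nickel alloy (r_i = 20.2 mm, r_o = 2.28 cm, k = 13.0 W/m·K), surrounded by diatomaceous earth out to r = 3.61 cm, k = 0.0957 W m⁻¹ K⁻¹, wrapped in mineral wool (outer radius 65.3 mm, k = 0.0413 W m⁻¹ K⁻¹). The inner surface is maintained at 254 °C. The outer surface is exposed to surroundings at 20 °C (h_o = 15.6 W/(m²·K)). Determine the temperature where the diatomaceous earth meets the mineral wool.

T = 198 °C

Series thermal resistances, inner to outer:
  R'_nickel alloy = ln(0.0228/0.0202)/(2πk) = 0.1211/(2π·13.0) = 0.001482 m·K/W
  R'_diatomaceous earth = ln(0.0361/0.0228)/(2πk) = 0.4595/(2π·0.0957) = 0.7642 m·K/W
  R'_mineral wool = ln(0.0653/0.0361)/(2πk) = 0.5927/(2π·0.0413) = 2.284 m·K/W
  R'_conv,out = 1/(2πr h) = 1/(2π·0.0653·15.6) = 0.1562 m·K/W
ΣR = 0.001482 + 0.7642 + 2.284 + 0.1562 = 3.206 m·K/W
Q' = ΔT/ΣR = (254 °C − 20 °C)/3.206 = 72.99 W/m
From the inner boundary to the diatomaceous earth/mineral wool interface, ΣR_partial = 0.7657 m·K/W.
T_interface = T_in − Q'·ΣR_partial = 254 °C − (72.99)(0.7657) = 198 °C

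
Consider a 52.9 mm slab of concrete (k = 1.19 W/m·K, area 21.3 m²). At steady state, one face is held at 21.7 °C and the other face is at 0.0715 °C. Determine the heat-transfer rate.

Q = 10.4 kW

Q = kA·ΔT/L = 1.19 × 21.3 × |21.7 °C − 0.0715 °C| / 0.0529 = 10400 W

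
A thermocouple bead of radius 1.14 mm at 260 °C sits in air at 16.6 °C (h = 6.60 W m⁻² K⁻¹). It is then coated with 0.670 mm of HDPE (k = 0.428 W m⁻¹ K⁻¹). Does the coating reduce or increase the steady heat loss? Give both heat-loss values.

increases: 0.0262 → 0.0651 W

Critical radius for a sphere: r_cr = 2k/h = 0.130 m = 13.0 cm.
Outer radius after coating: r₂ = 0.00114 + 6.70×10^-4 = 0.001810 m.
Since r₁ < r_cr and r₂ ≤ r_cr, the coating moves toward the maximum at r_cr — heat loss rises.
Bare: R = 1/(4πr₁²h) = 9278 K/W; Q = 243.4/9278 = 0.0262 W.
Coated: R = R_cond + R_conv = 3741 K/W; Q = 243.4/3741 = 0.0651 W.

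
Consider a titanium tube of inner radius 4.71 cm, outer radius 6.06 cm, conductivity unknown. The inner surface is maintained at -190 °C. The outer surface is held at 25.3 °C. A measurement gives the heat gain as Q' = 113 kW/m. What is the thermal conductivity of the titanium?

ΣR = ΔT/Q' = |-190 − 25.3|/1.13×10^5 = 0.001905 m·K/W
ln(r₂/r₁)/(2πk) = 0.001905 ⇒ k = 0.2520/(2π·0.001905) = 21.1 W/m·K

k = 21.1 W/m·K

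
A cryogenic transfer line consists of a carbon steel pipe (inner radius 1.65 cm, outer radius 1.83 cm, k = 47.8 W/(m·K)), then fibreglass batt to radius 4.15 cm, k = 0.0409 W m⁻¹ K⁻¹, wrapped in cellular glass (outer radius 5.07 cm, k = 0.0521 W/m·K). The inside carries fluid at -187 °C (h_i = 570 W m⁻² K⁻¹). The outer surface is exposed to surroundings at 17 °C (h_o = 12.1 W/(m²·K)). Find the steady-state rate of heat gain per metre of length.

Resistance network (inner→outer):
  R'_conv,in = 1/(2πr h) = 1/(2π·0.0165·570) = 0.01692 m·K/W
  R'_carbon steel = ln(0.0183/0.0165)/(2πk) = 0.1035/(2π·47.8) = 3.447×10^-4 m·K/W
  R'_fibreglass batt = ln(0.0415/0.0183)/(2πk) = 0.8188/(2π·0.0409) = 3.186 m·K/W
  R'_cellular glass = ln(0.0507/0.0415)/(2πk) = 0.2002/(2π·0.0521) = 0.6117 m·K/W
  R'_conv,out = 1/(2πr h) = 1/(2π·0.0507·12.1) = 0.2594 m·K/W
ΣR = 0.01692 + 3.447×10^-4 + 3.186 + 0.6117 + 0.2594 = 4.074 m·K/W
Q' = ΔT/ΣR = (-187 °C − 17 °C)/4.074 = -50.1 W/m
(Negative Q' ⇒ heat flows inward; heat gain = 50.1 W/m.)

Q' = 50.1 W/m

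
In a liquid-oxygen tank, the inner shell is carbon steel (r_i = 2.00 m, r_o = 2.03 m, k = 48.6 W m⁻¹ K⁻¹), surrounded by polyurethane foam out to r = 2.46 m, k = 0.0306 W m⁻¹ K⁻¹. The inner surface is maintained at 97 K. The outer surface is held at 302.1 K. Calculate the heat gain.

Q = 916 W

Treat each layer as a resistance in series:
  R_carbon steel = (1/2.00 − 1/2.03)/(4πk) = 0.007389/(4π·48.6) = 1.210×10^-5 K/W
  R_polyurethane foam = (1/2.03 − 1/2.46)/(4πk) = 0.08611/(4π·0.0306) = 0.2239 K/W
ΣR = 1.210×10^-5 + 0.2239 = 0.2239 K/W
Q = ΔT/ΣR = (97 K − 302.1 K)/0.2239 = -916 W
(Negative Q ⇒ heat flows inward; heat gain = 916 W.)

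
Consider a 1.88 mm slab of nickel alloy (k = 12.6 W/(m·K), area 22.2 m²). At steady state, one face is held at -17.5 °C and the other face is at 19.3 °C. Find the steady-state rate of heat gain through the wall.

Q = kA·ΔT/L = 12.6 × 22.2 × |-17.5 °C − 19.3 °C| / 0.00188 = 5.48×10^6 W

Q = 5480 kW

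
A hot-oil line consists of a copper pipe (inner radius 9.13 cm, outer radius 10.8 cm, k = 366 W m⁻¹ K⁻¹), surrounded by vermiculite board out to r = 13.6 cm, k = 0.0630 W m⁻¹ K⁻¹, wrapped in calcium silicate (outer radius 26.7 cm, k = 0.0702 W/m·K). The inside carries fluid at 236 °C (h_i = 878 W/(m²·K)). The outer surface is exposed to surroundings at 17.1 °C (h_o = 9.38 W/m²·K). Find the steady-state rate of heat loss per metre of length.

Series thermal resistances, inner to outer:
  R'_conv,in = 1/(2πr h) = 1/(2π·0.0913·878) = 0.001985 m·K/W
  R'_copper = ln(0.108/0.0913)/(2πk) = 0.1680/(2π·366) = 7.305×10^-5 m·K/W
  R'_vermiculite board = ln(0.136/0.108)/(2πk) = 0.2305/(2π·0.0630) = 0.5824 m·K/W
  R'_calcium silicate = ln(0.267/0.136)/(2πk) = 0.6746/(2π·0.0702) = 1.529 m·K/W
  R'_conv,out = 1/(2πr h) = 1/(2π·0.267·9.38) = 0.06355 m·K/W
ΣR = 0.001985 + 7.305×10^-5 + 0.5824 + 1.529 + 0.06355 = 2.177 m·K/W
Q' = ΔT/ΣR = (236 °C − 17.1 °C)/2.177 = 101 W/m

Q' = 101 W/m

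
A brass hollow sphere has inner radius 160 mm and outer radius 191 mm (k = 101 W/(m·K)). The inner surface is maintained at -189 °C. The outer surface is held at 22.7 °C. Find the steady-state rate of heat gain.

Q = 4πk·ΔT/(1/r₁ − 1/r₂) = 4π × 101 × 211.7 / (1/0.160 − 1/0.191) = 2.65×10^5 W

Q = 265 kW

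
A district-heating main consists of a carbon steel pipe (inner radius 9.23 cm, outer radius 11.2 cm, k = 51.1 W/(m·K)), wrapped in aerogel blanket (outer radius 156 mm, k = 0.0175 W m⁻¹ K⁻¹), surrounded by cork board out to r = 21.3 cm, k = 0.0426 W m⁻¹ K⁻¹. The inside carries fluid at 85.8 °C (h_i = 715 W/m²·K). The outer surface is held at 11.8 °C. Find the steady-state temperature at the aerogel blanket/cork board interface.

Resistance network (inner→outer):
  R'_conv,in = 1/(2πr h) = 1/(2π·0.0923·715) = 0.002412 m·K/W
  R'_carbon steel = ln(0.112/0.0923)/(2πk) = 0.1935/(2π·51.1) = 6.025×10^-4 m·K/W
  R'_aerogel blanket = ln(0.156/0.112)/(2πk) = 0.3314/(2π·0.0175) = 3.014 m·K/W
  R'_cork board = ln(0.213/0.156)/(2πk) = 0.3114/(2π·0.0426) = 1.164 m·K/W
ΣR = 0.002412 + 6.025×10^-4 + 3.014 + 1.164 = 4.181 m·K/W
Q' = ΔT/ΣR = (85.8 °C − 11.8 °C)/4.181 = 17.70 W/m
From the inner boundary to the aerogel blanket/cork board interface, ΣR_partial = 3.017 m·K/W.
T_interface = T_in − Q'·ΣR_partial = 85.8 °C − (17.70)(3.017) = 32.4 °C

T = 32.4 °C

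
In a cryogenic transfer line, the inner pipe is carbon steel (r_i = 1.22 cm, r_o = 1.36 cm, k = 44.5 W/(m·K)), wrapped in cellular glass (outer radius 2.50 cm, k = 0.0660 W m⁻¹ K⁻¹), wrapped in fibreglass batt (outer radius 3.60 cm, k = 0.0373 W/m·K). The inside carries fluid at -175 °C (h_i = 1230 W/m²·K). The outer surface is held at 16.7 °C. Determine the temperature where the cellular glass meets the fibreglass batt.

Series thermal resistances, inner to outer:
  R'_conv,in = 1/(2πr h) = 1/(2π·0.0122·1230) = 0.01061 m·K/W
  R'_carbon steel = ln(0.0136/0.0122)/(2πk) = 0.1086/(2π·44.5) = 3.885×10^-4 m·K/W
  R'_cellular glass = ln(0.0250/0.0136)/(2πk) = 0.6088/(2π·0.0660) = 1.468 m·K/W
  R'_fibreglass batt = ln(0.0360/0.0250)/(2πk) = 0.3646/(2π·0.0373) = 1.556 m·K/W
ΣR = 0.01061 + 3.885×10^-4 + 1.468 + 1.556 = 3.035 m·K/W
Q' = ΔT/ΣR = (-175 °C − 16.7 °C)/3.035 = -63.16 W/m
From the inner boundary to the cellular glass/fibreglass batt interface, ΣR_partial = 1.479 m·K/W.
T_interface = T_in − Q'·ΣR_partial = -175 °C − (-63.16)(1.479) = -81.6 °C

T = -81.6 °C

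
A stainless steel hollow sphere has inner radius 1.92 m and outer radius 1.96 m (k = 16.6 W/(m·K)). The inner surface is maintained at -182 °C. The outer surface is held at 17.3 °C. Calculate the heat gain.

Q = 4πk·ΔT/(1/r₁ − 1/r₂) = 4π × 16.6 × 199.3 / (1/1.92 − 1/1.96) = 3.91×10^6 W

Q = 3.91×10^6 W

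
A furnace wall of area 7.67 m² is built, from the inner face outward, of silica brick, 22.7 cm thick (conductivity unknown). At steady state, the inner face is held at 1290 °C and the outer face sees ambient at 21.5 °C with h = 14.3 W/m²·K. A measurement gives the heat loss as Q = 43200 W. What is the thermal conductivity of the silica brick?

ΣR = ΔT/Q = |1290 − 21.5|/43200 = 0.02936 K/W
Known resistances:
  R_conv,out = 1/(hA) = 1/(14.3·7.67) = 0.009117 K/W
R_silica brick = ΣR − ΣR_known = 0.02936 − 0.009117 = 0.02024 K/W
L/(kA) = 0.02024 ⇒ k = 0.227/(0.02024·7.67) = 1.46 W/m·K

k = 1.46 W/m·K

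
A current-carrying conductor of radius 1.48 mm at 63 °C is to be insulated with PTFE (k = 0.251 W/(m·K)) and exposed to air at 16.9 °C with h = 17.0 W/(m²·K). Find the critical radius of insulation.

r_cr = 1.48 cm

For a cylinder, r_cr = k_ins/h = 0.251/17.0 = 0.0148 m = 1.48 cm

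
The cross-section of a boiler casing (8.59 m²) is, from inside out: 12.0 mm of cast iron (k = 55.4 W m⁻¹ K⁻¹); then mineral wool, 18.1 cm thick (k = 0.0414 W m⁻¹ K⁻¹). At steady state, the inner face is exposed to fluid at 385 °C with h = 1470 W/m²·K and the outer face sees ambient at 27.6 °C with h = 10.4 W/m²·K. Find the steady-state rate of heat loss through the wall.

Resistance network (inner→outer):
  R_conv,in = 1/(hA) = 1/(1470·8.59) = 7.919×10^-5 K/W
  R_cast iron = L/(kA) = 0.0120/(55.4·8.59) = 2.522×10^-5 K/W
  R_mineral wool = L/(kA) = 0.181/(0.0414·8.59) = 0.5090 K/W
  R_conv,out = 1/(hA) = 1/(10.4·8.59) = 0.01119 K/W
ΣR = 7.919×10^-5 + 2.522×10^-5 + 0.5090 + 0.01119 = 0.5203 K/W
Q = ΔT/ΣR = (385 °C − 27.6 °C)/0.5203 = 687 W

Q = 687 W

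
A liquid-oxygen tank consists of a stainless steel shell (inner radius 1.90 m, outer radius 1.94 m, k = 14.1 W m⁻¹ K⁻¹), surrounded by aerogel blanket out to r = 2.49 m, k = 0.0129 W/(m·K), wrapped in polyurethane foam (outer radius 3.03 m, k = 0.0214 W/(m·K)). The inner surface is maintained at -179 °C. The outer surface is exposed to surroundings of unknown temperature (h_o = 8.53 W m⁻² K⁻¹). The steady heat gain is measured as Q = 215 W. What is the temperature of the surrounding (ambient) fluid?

Series resistances:
  R_stainless steel = (1/1.90 − 1/1.94)/(4πk) = 0.01085/(4π·14.1) = 6.125×10^-5 K/W
  R_aerogel blanket = (1/1.94 − 1/2.49)/(4πk) = 0.1139/(4π·0.0129) = 0.7024 K/W
  R_polyurethane foam = (1/2.49 − 1/3.03)/(4πk) = 0.07157/(4π·0.0214) = 0.2662 K/W
  R_conv,out = 1/(4πr²h) = 1/(4π·3.03²·8.53) = 0.001016 K/W
ΣR = 0.9696 K/W
ΔT = Q·ΣR = 215 × 0.9696 = 208.5 K
Heat flows inward, so T_out = T_in + ΔT = -179 + 208.5 = 29.5 °C

T_out = 29.5 °C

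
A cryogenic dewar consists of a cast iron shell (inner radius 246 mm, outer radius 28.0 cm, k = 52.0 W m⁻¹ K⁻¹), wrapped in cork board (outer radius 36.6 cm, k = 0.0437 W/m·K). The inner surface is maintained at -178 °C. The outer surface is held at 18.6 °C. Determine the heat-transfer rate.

Q = 129 W

Series thermal resistances, inner to outer:
  R_cast iron = (1/0.246 − 1/0.280)/(4πk) = 0.4936/(4π·52.0) = 7.554×10^-4 K/W
  R_cork board = (1/0.280 − 1/0.366)/(4πk) = 0.8392/(4π·0.0437) = 1.528 K/W
ΣR = 7.554×10^-4 + 1.528 = 1.529 K/W
Q = ΔT/ΣR = (-178 °C − 18.6 °C)/1.529 = -129 W
(Negative Q ⇒ heat flows inward; heat gain = 129 W.)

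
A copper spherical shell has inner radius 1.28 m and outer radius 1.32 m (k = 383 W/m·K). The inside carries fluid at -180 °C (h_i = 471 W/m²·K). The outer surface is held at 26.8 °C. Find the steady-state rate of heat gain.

Q = 1910 kW

Treat each layer as a resistance in series:
  R_conv,in = 1/(4πr²h) = 1/(4π·1.28²·471) = 1.031×10^-4 K/W
  R_copper = (1/1.28 − 1/1.32)/(4πk) = 0.02367/(4π·383) = 4.919×10^-6 K/W
ΣR = 1.031×10^-4 + 4.919×10^-6 = 1.080×10^-4 K/W
Q = ΔT/ΣR = (-180 °C − 26.8 °C)/1.080×10^-4 = -1.91×10^6 W
(Negative Q ⇒ heat flows inward; heat gain = 1.91×10^6 W.)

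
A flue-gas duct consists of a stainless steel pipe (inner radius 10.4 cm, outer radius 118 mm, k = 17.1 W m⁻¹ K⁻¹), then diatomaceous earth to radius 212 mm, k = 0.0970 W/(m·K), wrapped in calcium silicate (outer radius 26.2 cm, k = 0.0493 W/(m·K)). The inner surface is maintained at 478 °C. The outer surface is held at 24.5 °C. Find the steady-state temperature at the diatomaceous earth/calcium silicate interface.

T = 213 °C

Treat each layer as a resistance in series:
  R'_stainless steel = ln(0.118/0.104)/(2πk) = 0.1263/(2π·17.1) = 0.001175 m·K/W
  R'_diatomaceous earth = ln(0.212/0.118)/(2πk) = 0.5859/(2π·0.0970) = 0.9613 m·K/W
  R'_calcium silicate = ln(0.262/0.212)/(2πk) = 0.2118/(2π·0.0493) = 0.6836 m·K/W
ΣR = 0.001175 + 0.9613 + 0.6836 = 1.646 m·K/W
Q' = ΔT/ΣR = (478 °C − 24.5 °C)/1.646 = 275.5 W/m
From the inner boundary to the diatomaceous earth/calcium silicate interface, ΣR_partial = 0.9625 m·K/W.
T_interface = T_in − Q'·ΣR_partial = 478 °C − (275.5)(0.9625) = 213 °C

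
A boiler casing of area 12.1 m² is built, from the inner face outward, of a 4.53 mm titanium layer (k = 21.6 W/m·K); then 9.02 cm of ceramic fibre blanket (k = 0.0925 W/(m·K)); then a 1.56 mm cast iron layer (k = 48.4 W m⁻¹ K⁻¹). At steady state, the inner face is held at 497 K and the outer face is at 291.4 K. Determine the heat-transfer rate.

Q = 2.55 kW

Series thermal resistances, inner to outer:
  R_titanium = L/(kA) = 0.00453/(21.6·12.1) = 1.733×10^-5 K/W
  R_ceramic fibre blanket = L/(kA) = 0.0902/(0.0925·12.1) = 0.08059 K/W
  R_cast iron = L/(kA) = 0.00156/(48.4·12.1) = 2.664×10^-6 K/W
ΣR = 1.733×10^-5 + 0.08059 + 2.664×10^-6 = 0.08061 K/W
Q = ΔT/ΣR = (497 K − 291.4 K)/0.08061 = 2550 W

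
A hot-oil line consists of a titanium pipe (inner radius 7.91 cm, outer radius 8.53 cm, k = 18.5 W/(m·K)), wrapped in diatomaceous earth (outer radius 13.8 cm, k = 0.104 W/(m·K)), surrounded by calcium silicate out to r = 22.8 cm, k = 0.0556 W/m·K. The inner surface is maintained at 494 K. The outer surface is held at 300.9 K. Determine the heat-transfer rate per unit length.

Resistance network (inner→outer):
  R'_titanium = ln(0.0853/0.0791)/(2πk) = 0.07546/(2π·18.5) = 6.492×10^-4 m·K/W
  R'_diatomaceous earth = ln(0.138/0.0853)/(2πk) = 0.4811/(2π·0.104) = 0.7362 m·K/W
  R'_calcium silicate = ln(0.228/0.138)/(2πk) = 0.5021/(2π·0.0556) = 1.437 m·K/W
ΣR = 6.492×10^-4 + 0.7362 + 1.437 = 2.174 m·K/W
Q' = ΔT/ΣR = (494 K − 300.9 K)/2.174 = 88.8 W/m

Q' = 88.8 W/m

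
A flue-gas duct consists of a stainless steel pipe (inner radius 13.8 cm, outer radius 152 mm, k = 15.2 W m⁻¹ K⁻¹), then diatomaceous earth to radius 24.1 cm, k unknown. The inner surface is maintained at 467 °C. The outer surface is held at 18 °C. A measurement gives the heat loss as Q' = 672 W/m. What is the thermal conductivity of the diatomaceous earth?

ΣR = ΔT/Q' = |467 − 18|/672 = 0.6682 m·K/W
Known resistances:
  R'_stainless steel = ln(0.152/0.138)/(2πk) = 0.09663/(2π·15.2) = 0.001012 m·K/W
R_diatomaceous earth = ΣR − ΣR_known = 0.6682 − 0.001012 = 0.6672 m·K/W
ln(r₂/r₁)/(2πk) = 0.6672 ⇒ k = 0.4609/(2π·0.6672) = 0.110 W/m·K

k = 0.110 W/m·K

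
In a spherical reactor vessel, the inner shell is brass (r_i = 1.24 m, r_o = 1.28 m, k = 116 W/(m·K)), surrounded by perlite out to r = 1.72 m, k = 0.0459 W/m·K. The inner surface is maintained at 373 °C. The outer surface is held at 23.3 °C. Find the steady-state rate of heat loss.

Series thermal resistances, inner to outer:
  R_brass = (1/1.24 − 1/1.28)/(4πk) = 0.02520/(4π·116) = 1.729×10^-5 K/W
  R_perlite = (1/1.28 − 1/1.72)/(4πk) = 0.1999/(4π·0.0459) = 0.3465 K/W
ΣR = 1.729×10^-5 + 0.3465 = 0.3465 K/W
Q = ΔT/ΣR = (373 °C − 23.3 °C)/0.3465 = 1010 W

Q = 1010 W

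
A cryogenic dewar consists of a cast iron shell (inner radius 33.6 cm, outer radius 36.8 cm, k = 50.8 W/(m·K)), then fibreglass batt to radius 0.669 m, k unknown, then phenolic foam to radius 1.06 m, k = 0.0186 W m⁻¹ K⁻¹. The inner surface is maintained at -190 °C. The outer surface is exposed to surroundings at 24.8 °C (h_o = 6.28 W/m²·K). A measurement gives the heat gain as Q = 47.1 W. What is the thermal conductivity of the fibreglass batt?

ΣR = ΔT/Q = |-190 − 24.8|/47.1 = 4.561 K/W
Known resistances:
  R_cast iron = (1/0.336 − 1/0.368)/(4πk) = 0.2588/(4π·50.8) = 4.054×10^-4 K/W
  R_phenolic foam = (1/0.669 − 1/1.06)/(4πk) = 0.5514/(4π·0.0186) = 2.359 K/W
  R_conv,out = 1/(4πr²h) = 1/(4π·1.06²·6.28) = 0.01128 K/W
R_fibreglass batt = ΣR − ΣR_known = 4.561 − 2.371 = 2.190 K/W
(1/r₁−1/r₂)/(4πk) = 2.190 ⇒ k = 1.223/(4π·2.190) = 0.0444 W/m·K

k = 0.0444 W/m·K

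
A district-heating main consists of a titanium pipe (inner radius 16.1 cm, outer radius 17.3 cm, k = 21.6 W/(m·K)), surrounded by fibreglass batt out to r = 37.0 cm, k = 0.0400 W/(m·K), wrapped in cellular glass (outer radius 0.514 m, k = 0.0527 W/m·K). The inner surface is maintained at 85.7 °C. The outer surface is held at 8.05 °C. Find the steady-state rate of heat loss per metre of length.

Treat each layer as a resistance in series:
  R'_titanium = ln(0.173/0.161)/(2πk) = 0.07189/(2π·21.6) = 5.297×10^-4 m·K/W
  R'_fibreglass batt = ln(0.370/0.173)/(2πk) = 0.7602/(2π·0.0400) = 3.025 m·K/W
  R'_cellular glass = ln(0.514/0.370)/(2πk) = 0.3287/(2π·0.0527) = 0.9927 m·K/W
ΣR = 5.297×10^-4 + 3.025 + 0.9927 = 4.018 m·K/W
Q' = ΔT/ΣR = (85.7 °C − 8.05 °C)/4.018 = 19.3 W/m

Q' = 19.3 W/m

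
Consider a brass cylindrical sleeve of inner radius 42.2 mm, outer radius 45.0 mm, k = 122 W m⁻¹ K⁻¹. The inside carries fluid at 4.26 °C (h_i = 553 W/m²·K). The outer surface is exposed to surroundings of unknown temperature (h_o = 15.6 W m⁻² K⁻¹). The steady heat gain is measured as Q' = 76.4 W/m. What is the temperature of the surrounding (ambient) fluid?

Series resistances:
  R'_conv,in = 1/(2πr h) = 1/(2π·0.0422·553) = 0.006820 m·K/W
  R'_brass = ln(0.0450/0.0422)/(2πk) = 0.06424/(2π·122) = 8.381×10^-5 m·K/W
  R'_conv,out = 1/(2πr h) = 1/(2π·0.0450·15.6) = 0.2267 m·K/W
ΣR = 0.2336 m·K/W
ΔT = Q'·ΣR = 76.4 × 0.2336 = 17.85 K
Heat flows inward, so T_out = T_in + ΔT = 4.26 + 17.85 = 22.1 °C

T_out = 22.1 °C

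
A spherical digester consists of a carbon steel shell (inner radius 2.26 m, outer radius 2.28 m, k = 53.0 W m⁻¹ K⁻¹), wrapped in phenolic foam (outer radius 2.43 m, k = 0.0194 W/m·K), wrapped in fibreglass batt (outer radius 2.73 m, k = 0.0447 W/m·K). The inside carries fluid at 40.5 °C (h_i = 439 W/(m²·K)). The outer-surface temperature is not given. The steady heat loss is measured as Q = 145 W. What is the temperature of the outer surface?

Series resistances:
  R_conv,in = 1/(4πr²h) = 1/(4π·2.26²·439) = 3.549×10^-5 K/W
  R_carbon steel = (1/2.26 − 1/2.28)/(4πk) = 0.003881/(4π·53.0) = 5.828×10^-6 K/W
  R_phenolic foam = (1/2.28 − 1/2.43)/(4πk) = 0.02707/(4π·0.0194) = 0.1111 K/W
  R_fibreglass batt = (1/2.43 − 1/2.73)/(4πk) = 0.04522/(4π·0.0447) = 0.08051 K/W
ΣR = 0.1916 K/W
ΔT = Q·ΣR = 145 × 0.1916 = 27.78 K
Heat flows outward, so T_out = T_in − ΔT = 40.5 − 27.78 = 12.7 °C

T_out = 12.7 °C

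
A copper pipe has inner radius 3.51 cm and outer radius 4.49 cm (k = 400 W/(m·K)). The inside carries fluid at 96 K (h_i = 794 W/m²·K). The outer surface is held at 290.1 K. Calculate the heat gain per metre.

Resistance network (inner→outer):
  R'_conv,in = 1/(2πr h) = 1/(2π·0.0351·794) = 0.005711 m·K/W
  R'_copper = ln(0.0449/0.0351)/(2πk) = 0.2462/(2π·400) = 9.797×10^-5 m·K/W
ΣR = 0.005711 + 9.797×10^-5 = 0.005809 m·K/W
Q' = ΔT/ΣR = (96 K − 290.1 K)/0.005809 = -33400 W/m
(Negative Q' ⇒ heat flows inward; heat gain = 33400 W/m.)

Q' = 33.4 kW/m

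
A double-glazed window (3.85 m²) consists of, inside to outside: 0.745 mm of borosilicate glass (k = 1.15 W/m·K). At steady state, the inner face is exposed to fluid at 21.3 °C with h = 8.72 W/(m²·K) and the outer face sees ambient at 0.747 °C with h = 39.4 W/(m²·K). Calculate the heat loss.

Q = 562 W

Series thermal resistances, inner to outer:
  R_conv,in = 1/(hA) = 1/(8.72·3.85) = 0.02979 K/W
  R_borosilicate glass = L/(kA) = 7.45×10^-4/(1.15·3.85) = 1.683×10^-4 K/W
  R_conv,out = 1/(hA) = 1/(39.4·3.85) = 0.006592 K/W
ΣR = 0.02979 + 1.683×10^-4 + 0.006592 = 0.03655 K/W
Q = ΔT/ΣR = (21.3 °C − 0.747 °C)/0.03655 = 562 W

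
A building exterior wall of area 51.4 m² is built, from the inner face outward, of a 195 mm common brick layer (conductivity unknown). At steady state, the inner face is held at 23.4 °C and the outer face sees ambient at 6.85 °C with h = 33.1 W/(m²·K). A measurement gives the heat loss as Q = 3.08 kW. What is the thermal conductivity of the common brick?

ΣR = ΔT/Q = |23.4 − 6.85|/3080 = 0.005373 K/W
Known resistances:
  R_conv,out = 1/(hA) = 1/(33.1·51.4) = 5.878×10^-4 K/W
R_common brick = ΣR − ΣR_known = 0.005373 − 5.878×10^-4 = 0.004785 K/W
L/(kA) = 0.004785 ⇒ k = 0.195/(0.004785·51.4) = 0.793 W/m·K

k = 0.793 W/m·K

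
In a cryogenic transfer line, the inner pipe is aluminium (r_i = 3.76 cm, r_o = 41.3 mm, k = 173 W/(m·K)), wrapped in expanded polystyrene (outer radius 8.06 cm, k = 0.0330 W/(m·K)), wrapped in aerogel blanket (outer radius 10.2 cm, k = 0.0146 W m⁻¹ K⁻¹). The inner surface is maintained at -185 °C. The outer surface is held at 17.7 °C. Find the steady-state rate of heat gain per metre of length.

Series thermal resistances, inner to outer:
  R'_aluminium = ln(0.0413/0.0376)/(2πk) = 0.09386/(2π·173) = 8.635×10^-5 m·K/W
  R'_expanded polystyrene = ln(0.0806/0.0413)/(2πk) = 0.6686/(2π·0.0330) = 3.225 m·K/W
  R'_aerogel blanket = ln(0.102/0.0806)/(2πk) = 0.2355/(2π·0.0146) = 2.567 m·K/W
ΣR = 8.635×10^-5 + 3.225 + 2.567 = 5.792 m·K/W
Q' = ΔT/ΣR = (-185 °C − 17.7 °C)/5.792 = -35.0 W/m
(Negative Q' ⇒ heat flows inward; heat gain = 35.0 W/m.)

Q' = 35.0 W/m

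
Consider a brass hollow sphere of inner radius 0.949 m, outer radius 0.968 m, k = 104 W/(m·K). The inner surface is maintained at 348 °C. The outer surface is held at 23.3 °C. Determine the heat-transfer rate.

Q = 4πk·ΔT/(1/r₁ − 1/r₂) = 4π × 104 × 324.7 / (1/0.949 − 1/0.968) = 2.05×10^7 W

Q = 2.05×10^7 W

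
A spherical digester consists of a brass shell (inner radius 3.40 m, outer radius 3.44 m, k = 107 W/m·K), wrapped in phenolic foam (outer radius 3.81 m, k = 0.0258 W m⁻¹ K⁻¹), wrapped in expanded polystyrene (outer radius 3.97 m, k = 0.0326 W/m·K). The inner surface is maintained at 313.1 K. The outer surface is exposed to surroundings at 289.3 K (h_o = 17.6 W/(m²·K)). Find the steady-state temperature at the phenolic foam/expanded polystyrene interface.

Treat each layer as a resistance in series:
  R_brass = (1/3.40 − 1/3.44)/(4πk) = 0.003420/(4π·107) = 2.543×10^-6 K/W
  R_phenolic foam = (1/3.44 − 1/3.81)/(4πk) = 0.02823/(4π·0.0258) = 0.08707 K/W
  R_expanded polystyrene = (1/3.81 − 1/3.97)/(4πk) = 0.01058/(4π·0.0326) = 0.02582 K/W
  R_conv,out = 1/(4πr²h) = 1/(4π·3.97²·17.6) = 2.869×10^-4 K/W
ΣR = 2.543×10^-6 + 0.08707 + 0.02582 + 2.869×10^-4 = 0.1132 K/W
Q = ΔT/ΣR = (313.1 K − 289.3 K)/0.1132 = 210.2 W
From the inner boundary to the phenolic foam/expanded polystyrene interface, ΣR_partial = 0.08707 K/W.
T_interface = T_in − Q·ΣR_partial = 313.1 K − (210.2)(0.08707) = 294.8 K

T = 294.8 K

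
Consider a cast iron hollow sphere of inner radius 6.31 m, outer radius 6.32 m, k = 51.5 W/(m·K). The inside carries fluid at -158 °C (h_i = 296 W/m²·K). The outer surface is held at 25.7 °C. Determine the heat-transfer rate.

Treat each layer as a resistance in series:
  R_conv,in = 1/(4πr²h) = 1/(4π·6.31²·296) = 6.752×10^-6 K/W
  R_cast iron = (1/6.31 − 1/6.32)/(4πk) = 2.508×10^-4/(4π·51.5) = 3.875×10^-7 K/W
ΣR = 6.752×10^-6 + 3.875×10^-7 = 7.139×10^-6 K/W
Q = ΔT/ΣR = (-158 °C − 25.7 °C)/7.139×10^-6 = -2.57×10^7 W
(Negative Q ⇒ heat flows inward; heat gain = 2.57×10^7 W.)

Q = 2.57×10^7 W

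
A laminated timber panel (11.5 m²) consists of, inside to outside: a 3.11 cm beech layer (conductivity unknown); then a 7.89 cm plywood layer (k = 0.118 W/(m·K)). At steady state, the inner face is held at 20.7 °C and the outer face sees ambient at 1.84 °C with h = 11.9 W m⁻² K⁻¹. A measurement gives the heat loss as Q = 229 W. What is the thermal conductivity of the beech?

ΣR = ΔT/Q = |20.7 − 1.84|/229 = 0.08236 K/W
Known resistances:
  R_plywood = L/(kA) = 0.0789/(0.118·11.5) = 0.05814 K/W
  R_conv,out = 1/(hA) = 1/(11.9·11.5) = 0.007307 K/W
R_beech = ΣR − ΣR_known = 0.08236 − 0.06545 = 0.01691 K/W
L/(kA) = 0.01691 ⇒ k = 0.0311/(0.01691·11.5) = 0.160 W/m·K

k = 0.160 W/m·K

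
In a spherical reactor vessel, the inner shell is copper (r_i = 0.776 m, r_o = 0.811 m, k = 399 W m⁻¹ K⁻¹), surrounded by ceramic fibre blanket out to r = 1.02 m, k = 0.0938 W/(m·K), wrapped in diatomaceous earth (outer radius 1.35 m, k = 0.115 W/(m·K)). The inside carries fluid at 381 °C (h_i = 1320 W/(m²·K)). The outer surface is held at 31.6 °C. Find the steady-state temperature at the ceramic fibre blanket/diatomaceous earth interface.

T = 184 °C

Treat each layer as a resistance in series:
  R_conv,in = 1/(4πr²h) = 1/(4π·0.776²·1320) = 1.001×10^-4 K/W
  R_copper = (1/0.776 − 1/0.811)/(4πk) = 0.05561/(4π·399) = 1.109×10^-5 K/W
  R_ceramic fibre blanket = (1/0.811 − 1/1.02)/(4πk) = 0.2527/(4π·0.0938) = 0.2143 K/W
  R_diatomaceous earth = (1/1.02 − 1/1.35)/(4πk) = 0.2397/(4π·0.115) = 0.1658 K/W
ΣR = 1.001×10^-4 + 1.109×10^-5 + 0.2143 + 0.1658 = 0.3802 K/W
Q = ΔT/ΣR = (381 °C − 31.6 °C)/0.3802 = 919.0 W
From the inner boundary to the ceramic fibre blanket/diatomaceous earth interface, ΣR_partial = 0.2144 K/W.
T_interface = T_in − Q·ΣR_partial = 381 °C − (919.0)(0.2144) = 184 °C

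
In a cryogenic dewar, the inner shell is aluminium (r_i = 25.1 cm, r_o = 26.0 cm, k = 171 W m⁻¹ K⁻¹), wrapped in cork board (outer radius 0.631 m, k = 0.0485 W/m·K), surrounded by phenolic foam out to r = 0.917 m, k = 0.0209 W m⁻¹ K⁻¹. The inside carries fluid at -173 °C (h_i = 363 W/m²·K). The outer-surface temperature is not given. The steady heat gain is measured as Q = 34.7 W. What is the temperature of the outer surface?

Sum the resistances:
  R_conv,in = 1/(4πr²h) = 1/(4π·0.251²·363) = 0.003480 K/W
  R_aluminium = (1/0.251 − 1/0.260)/(4πk) = 0.1379/(4π·171) = 6.418×10^-5 K/W
  R_cork board = (1/0.260 − 1/0.631)/(4πk) = 2.261/(4π·0.0485) = 3.710 K/W
  R_phenolic foam = (1/0.631 − 1/0.917)/(4πk) = 0.4943/(4π·0.0209) = 1.882 K/W
ΣR = 5.596 K/W
ΔT = Q·ΣR = 34.7 × 5.596 = 194.2 K
Heat flows inward, so T_out = T_in + ΔT = -173 + 194.2 = 21.2 °C

T_out = 21.2 °C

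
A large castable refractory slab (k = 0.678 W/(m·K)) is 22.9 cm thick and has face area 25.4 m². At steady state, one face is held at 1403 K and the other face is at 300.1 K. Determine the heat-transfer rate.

Q = kA·ΔT/L = 0.678 × 25.4 × |1403 K − 300.1 K| / 0.229 = 82900 W

Q = 82.9 kW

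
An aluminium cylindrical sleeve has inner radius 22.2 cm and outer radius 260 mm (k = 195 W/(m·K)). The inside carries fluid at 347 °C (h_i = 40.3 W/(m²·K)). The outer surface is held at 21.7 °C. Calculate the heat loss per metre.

Q' = 18200 W/m

Treat each layer as a resistance in series:
  R'_conv,in = 1/(2πr h) = 1/(2π·0.222·40.3) = 0.01779 m·K/W
  R'_aluminium = ln(0.260/0.222)/(2πk) = 0.1580/(2π·195) = 1.290×10^-4 m·K/W
ΣR = 0.01779 + 1.290×10^-4 = 0.01792 m·K/W
Q' = ΔT/ΣR = (347 °C − 21.7 °C)/0.01792 = 18200 W/m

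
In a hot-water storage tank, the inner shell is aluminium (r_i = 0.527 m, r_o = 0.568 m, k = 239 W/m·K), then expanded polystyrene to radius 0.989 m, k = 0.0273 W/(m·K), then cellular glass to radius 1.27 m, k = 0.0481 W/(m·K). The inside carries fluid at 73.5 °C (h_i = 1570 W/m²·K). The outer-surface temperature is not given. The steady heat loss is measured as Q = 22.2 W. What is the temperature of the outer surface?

Series resistances:
  R_conv,in = 1/(4πr²h) = 1/(4π·0.527²·1570) = 1.825×10^-4 K/W
  R_aluminium = (1/0.527 − 1/0.568)/(4πk) = 0.1370/(4π·239) = 4.561×10^-5 K/W
  R_expanded polystyrene = (1/0.568 − 1/0.989)/(4πk) = 0.7494/(4π·0.0273) = 2.185 K/W
  R_cellular glass = (1/0.989 − 1/1.27)/(4πk) = 0.2237/(4π·0.0481) = 0.3701 K/W
ΣR = 2.555 K/W
ΔT = Q·ΣR = 22.2 × 2.555 = 56.72 K
Heat flows outward, so T_out = T_in − ΔT = 73.5 − 56.72 = 16.8 °C

T_out = 16.8 °C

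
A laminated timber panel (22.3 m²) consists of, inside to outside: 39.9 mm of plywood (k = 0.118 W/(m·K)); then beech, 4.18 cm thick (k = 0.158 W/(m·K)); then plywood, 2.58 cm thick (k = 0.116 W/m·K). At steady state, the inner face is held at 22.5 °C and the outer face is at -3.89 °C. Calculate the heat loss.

Q = 713 W

Treat each layer as a resistance in series:
  R_plywood = L/(kA) = 0.0399/(0.118·22.3) = 0.01516 K/W
  R_beech = L/(kA) = 0.0418/(0.158·22.3) = 0.01186 K/W
  R_plywood = L/(kA) = 0.0258/(0.116·22.3) = 0.009974 K/W
ΣR = 0.01516 + 0.01186 + 0.009974 = 0.03699 K/W
Q = ΔT/ΣR = (22.5 °C − -3.89 °C)/0.03699 = 713 W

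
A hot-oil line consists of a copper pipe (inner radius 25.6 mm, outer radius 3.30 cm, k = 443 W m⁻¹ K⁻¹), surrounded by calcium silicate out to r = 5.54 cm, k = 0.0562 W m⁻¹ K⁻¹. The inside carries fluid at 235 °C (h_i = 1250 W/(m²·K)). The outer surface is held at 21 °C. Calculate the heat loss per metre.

Resistance network (inner→outer):
  R'_conv,in = 1/(2πr h) = 1/(2π·0.0256·1250) = 0.004974 m·K/W
  R'_copper = ln(0.0330/0.0256)/(2πk) = 0.2539/(2π·443) = 9.122×10^-5 m·K/W
  R'_calcium silicate = ln(0.0554/0.0330)/(2πk) = 0.5181/(2π·0.0562) = 1.467 m·K/W
ΣR = 0.004974 + 9.122×10^-5 + 1.467 = 1.472 m·K/W
Q' = ΔT/ΣR = (235 °C − 21 °C)/1.472 = 145 W/m

Q' = 145 W/m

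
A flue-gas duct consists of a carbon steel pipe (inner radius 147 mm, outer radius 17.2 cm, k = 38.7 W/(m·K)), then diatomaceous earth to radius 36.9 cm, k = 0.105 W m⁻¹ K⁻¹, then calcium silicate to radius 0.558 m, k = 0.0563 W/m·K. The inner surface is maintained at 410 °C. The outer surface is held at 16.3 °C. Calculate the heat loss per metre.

Q' = 169 W/m

Series thermal resistances, inner to outer:
  R'_carbon steel = ln(0.172/0.147)/(2πk) = 0.1571/(2π·38.7) = 6.459×10^-4 m·K/W
  R'_diatomaceous earth = ln(0.369/0.172)/(2πk) = 0.7633/(2π·0.105) = 1.157 m·K/W
  R'_calcium silicate = ln(0.558/0.369)/(2πk) = 0.4136/(2π·0.0563) = 1.169 m·K/W
ΣR = 6.459×10^-4 + 1.157 + 1.169 = 2.327 m·K/W
Q' = ΔT/ΣR = (410 °C − 16.3 °C)/2.327 = 169 W/m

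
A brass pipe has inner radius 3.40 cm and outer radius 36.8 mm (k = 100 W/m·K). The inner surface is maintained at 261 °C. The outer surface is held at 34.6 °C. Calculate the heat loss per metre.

Q' = 2πk·ΔT/ln(r₂/r₁) = 2π × 100 × 226.4 / ln(0.0368/0.0340) = 1.80×10^6 W/m

Q' = 1800 kW/m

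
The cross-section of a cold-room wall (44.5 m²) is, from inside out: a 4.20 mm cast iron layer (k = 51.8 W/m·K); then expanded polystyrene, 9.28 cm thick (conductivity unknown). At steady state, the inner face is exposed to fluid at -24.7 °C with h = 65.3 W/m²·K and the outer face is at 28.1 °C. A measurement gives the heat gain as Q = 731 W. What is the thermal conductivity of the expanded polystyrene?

k = 0.0290 W/m·K

ΣR = ΔT/Q = |-24.7 − 28.1|/731 = 0.07223 K/W
Known resistances:
  R_conv,in = 1/(hA) = 1/(65.3·44.5) = 3.441×10^-4 K/W
  R_cast iron = L/(kA) = 0.00420/(51.8·44.5) = 1.822×10^-6 K/W
R_expanded polystyrene = ΣR − ΣR_known = 0.07223 − 3.459×10^-4 = 0.07188 K/W
L/(kA) = 0.07188 ⇒ k = 0.0928/(0.07188·44.5) = 0.0290 W/m·K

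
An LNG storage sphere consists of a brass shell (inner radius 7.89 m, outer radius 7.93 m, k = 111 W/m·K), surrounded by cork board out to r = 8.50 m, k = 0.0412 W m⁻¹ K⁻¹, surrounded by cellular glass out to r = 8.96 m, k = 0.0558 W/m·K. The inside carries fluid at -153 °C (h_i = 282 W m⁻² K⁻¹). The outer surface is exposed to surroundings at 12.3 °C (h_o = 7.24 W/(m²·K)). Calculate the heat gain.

Series thermal resistances, inner to outer:
  R_conv,in = 1/(4πr²h) = 1/(4π·7.89²·282) = 4.533×10^-6 K/W
  R_brass = (1/7.89 − 1/7.93)/(4πk) = 6.393×10^-4/(4π·111) = 4.583×10^-7 K/W
  R_cork board = (1/7.93 − 1/8.50)/(4πk) = 0.008456/(4π·0.0412) = 0.01633 K/W
  R_cellular glass = (1/8.50 − 1/8.96)/(4πk) = 0.006040/(4π·0.0558) = 0.008614 K/W
  R_conv,out = 1/(4πr²h) = 1/(4π·8.96²·7.24) = 1.369×10^-4 K/W
ΣR = 4.533×10^-6 + 4.583×10^-7 + 0.01633 + 0.008614 + 1.369×10^-4 = 0.02509 K/W
Q = ΔT/ΣR = (-153 °C − 12.3 °C)/0.02509 = -6590 W
(Negative Q ⇒ heat flows inward; heat gain = 6590 W.)

Q = 6590 W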